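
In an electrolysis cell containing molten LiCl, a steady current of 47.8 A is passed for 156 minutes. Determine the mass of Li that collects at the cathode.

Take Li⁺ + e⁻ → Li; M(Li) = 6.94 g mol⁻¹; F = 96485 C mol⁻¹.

32.2 g

Q = I·t = 47.80 A × 9360.0 s = 447400 C.
n(e⁻) = Q/F = 447400 / 96485 = 4.637 mol.
Li⁺ + e⁻ → Li, so n(Li) = n(e⁻)/1 = 4.637 mol.
m = n·M = 4.637 × 6.94 = 32.2 g.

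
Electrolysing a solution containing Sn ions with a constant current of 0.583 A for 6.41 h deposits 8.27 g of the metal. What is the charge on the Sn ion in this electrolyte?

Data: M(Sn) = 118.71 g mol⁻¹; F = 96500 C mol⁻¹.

Q = I·t = 0.5830 A × 23076 s = 13450 C, so n(e⁻) = 13450/96500 = 0.1394 mol.
n(Sn) deposited = 8.27 / 118.71 = 0.06967 mol.
Electrons per atom = n(e⁻)/n(Sn) = 0.1394 / 0.06967 = 2.00 ≈ 2, so the ion is Sn²⁺.

+2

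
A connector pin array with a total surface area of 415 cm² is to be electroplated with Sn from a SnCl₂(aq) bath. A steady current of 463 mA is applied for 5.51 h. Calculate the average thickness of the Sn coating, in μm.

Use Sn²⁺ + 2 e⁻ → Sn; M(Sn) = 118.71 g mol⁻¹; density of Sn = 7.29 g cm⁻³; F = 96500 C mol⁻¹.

Q = I·t = 0.4630 × 19836 = 9184 C; n(e⁻) = 0.09517 mol.
n(Sn) = n(e⁻)/2 = 0.04759 mol, so m = 0.04759 × 118.71 = 5.649 g.
Volume = m/ρ = 5.649 / 7.29 = 0.7749 cm³.
Thickness = V/A = 0.7749 / 415 = 0.00187 cm = 18.7 μm.

18.7 μm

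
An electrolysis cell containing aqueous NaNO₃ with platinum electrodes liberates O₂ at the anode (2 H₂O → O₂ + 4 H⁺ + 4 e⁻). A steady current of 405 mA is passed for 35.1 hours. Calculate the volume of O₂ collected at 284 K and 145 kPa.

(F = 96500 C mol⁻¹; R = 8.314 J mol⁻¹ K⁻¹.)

Q = I·t = 0.4050 A × 126360 s = 51180 C.
n(e⁻) = Q/F = 51180 / 96500 = 0.5303 mol.
4 electrons are transferred per O₂ molecule, so n(O₂) = 0.5303 / 4 = 0.1326 mol.
V = nRT/P = (0.1326 × 8.314 × 284) / (145 × 10³ Pa) = 0.00216 m³ = 2.16 L.

2.16 L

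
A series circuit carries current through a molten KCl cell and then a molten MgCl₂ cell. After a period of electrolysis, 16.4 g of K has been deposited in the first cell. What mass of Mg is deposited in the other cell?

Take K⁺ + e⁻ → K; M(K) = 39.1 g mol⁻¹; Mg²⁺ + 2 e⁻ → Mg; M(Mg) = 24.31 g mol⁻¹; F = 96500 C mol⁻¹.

5.10 g

n(K) = 16.4 / 39.1 = 0.4194 mol.
Since K⁺ + e⁻ → K, n(e⁻) passed = 1 × 0.4194 = 0.4194 mol.
Cells in series carry the same charge, so the same 0.4194 mol of electrons passes through cell 2.
Mg²⁺ + 2 e⁻ → Mg, so n(Mg) = 0.4194 / 2 = 0.2097 mol.
m(Mg) = 0.2097 × 24.31 = 5.10 g.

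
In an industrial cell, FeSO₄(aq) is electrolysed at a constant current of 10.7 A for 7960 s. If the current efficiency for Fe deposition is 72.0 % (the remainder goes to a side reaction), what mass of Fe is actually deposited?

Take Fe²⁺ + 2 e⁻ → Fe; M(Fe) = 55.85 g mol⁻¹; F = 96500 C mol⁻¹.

Q = I·t = 10.70 × 7960.0 = 85170 C.
n(e⁻) = 85170/96500 = 0.8826 mol; theoretically n(Fe) = 0.8826/2 = 0.4413 mol, m_theo = 24.65 g.
At 72.0 % efficiency, m_actual = 0.720 × 24.65 = 17.7 g.

17.7 g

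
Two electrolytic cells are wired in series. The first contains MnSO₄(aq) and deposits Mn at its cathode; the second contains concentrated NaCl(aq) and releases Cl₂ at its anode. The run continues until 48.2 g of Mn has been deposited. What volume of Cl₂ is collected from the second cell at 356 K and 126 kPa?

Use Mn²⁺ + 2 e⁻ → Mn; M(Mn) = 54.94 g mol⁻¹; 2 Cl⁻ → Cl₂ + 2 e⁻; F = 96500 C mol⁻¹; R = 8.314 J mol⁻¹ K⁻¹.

n(Mn) = 48.2 / 54.94 = 0.8773 mol, so n(e⁻) = 2 × 0.8773 = 1.755 mol.
The cells are in series, so the same 1.755 mol of electrons passes through the second cell.
2 Cl⁻ → Cl₂ + 2 e⁻ — 2 mol e⁻ per mol Cl₂, so n(Cl₂) = 1.755/2 = 0.8773 mol.
V = nRT/P = (0.8773 × 8.314 × 356) / (126 × 10³) = 0.0206 m³ = 20.6 L.

20.6 L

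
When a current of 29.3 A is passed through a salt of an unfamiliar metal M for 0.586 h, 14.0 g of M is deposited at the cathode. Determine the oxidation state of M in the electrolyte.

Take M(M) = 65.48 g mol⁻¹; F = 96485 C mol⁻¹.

+3

Q = I·t = 29.30 A × 2109.6 s = 61810 C, so n(e⁻) = 61810/96485 = 0.6406 mol.
n(M) deposited = 14.0 / 65.48 = 0.2138 mol.
Electrons per atom = n(e⁻)/n(M) = 0.6406 / 0.2138 = 3.00 ≈ 3, so the ion is M³⁺.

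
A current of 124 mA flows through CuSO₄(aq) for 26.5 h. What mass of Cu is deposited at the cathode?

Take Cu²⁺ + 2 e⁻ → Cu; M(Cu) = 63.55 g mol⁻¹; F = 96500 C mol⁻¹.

3.90 g

Q = I·t = 0.1240 A × 95400 s = 11830 C.
n(e⁻) = Q/F = 11830 / 96500 = 0.1226 mol.
Cu²⁺ + 2 e⁻ → Cu, so n(Cu) = n(e⁻)/2 = 0.06129 mol.
m = n·M = 0.06129 × 63.55 = 3.90 g.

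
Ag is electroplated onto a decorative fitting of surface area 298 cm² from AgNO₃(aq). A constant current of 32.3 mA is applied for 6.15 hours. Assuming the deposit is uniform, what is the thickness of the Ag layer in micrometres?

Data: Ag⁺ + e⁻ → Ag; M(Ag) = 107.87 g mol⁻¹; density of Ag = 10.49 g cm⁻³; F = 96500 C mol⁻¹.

Q = I·t = 0.03230 × 22140 = 715.1 C; n(e⁻) = 0.007411 mol.
n(Ag) = n(e⁻)/1 = 0.007411 mol, so m = 0.007411 × 107.87 = 0.7994 g.
Volume = m/ρ = 0.7994 / 10.49 = 0.07620 cm³.
Thickness = V/A = 0.07620 / 298 = 2.56 × 10⁻⁴ cm = 2.56 μm.

2.56 μm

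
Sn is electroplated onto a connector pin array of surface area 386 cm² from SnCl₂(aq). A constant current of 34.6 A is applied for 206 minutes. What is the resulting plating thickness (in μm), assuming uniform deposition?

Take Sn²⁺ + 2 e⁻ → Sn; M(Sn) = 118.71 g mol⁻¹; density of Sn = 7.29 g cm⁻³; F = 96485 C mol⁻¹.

Q = I·t = 34.60 × 12360 = 427700 C; n(e⁻) = 4.432 mol.
n(Sn) = n(e⁻)/2 = 2.216 mol, so m = 2.216 × 118.71 = 263.1 g.
Volume = m/ρ = 263.1 / 7.29 = 36.09 cm³.
Thickness = V/A = 36.09 / 386 = 0.0935 cm = 935 μm.

935 μm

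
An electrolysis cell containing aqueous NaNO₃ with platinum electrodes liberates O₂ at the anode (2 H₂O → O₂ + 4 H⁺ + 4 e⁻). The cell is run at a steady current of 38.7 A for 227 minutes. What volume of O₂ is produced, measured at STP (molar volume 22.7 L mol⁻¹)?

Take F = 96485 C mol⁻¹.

Q = I·t = 38.70 A × 13620 s = 527100 C.
n(e⁻) = Q/F = 527100 / 96485 = 5.463 mol.
4 electrons are transferred per O₂ molecule, so n(O₂) = 5.463 / 4 = 1.366 mol.
V = n × V_m = 1.366 × 22.7 = 31.0 L.

31.0 L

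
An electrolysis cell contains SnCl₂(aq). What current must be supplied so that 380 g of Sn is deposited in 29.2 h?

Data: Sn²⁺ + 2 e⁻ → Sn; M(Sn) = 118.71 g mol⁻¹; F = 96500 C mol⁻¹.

n(Sn) = 380 / 118.71 = 3.201 mol.
n(e⁻) = 2 × 3.201 = 6.402 mol.
Q = n(e⁻)·F = 6.402 × 96500 = 617800 C.
I = Q/t = 617800 / 105120 s = 5.88 A.

5.88 A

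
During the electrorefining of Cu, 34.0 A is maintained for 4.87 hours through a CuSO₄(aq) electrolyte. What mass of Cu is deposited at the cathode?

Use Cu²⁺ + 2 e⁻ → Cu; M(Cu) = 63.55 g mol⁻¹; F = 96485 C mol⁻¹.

196 g

Q = I·t = 34.00 A × 17532 s = 596100 C.
n(e⁻) = Q/F = 596100 / 96485 = 6.178 mol.
Cu²⁺ + 2 e⁻ → Cu, so n(Cu) = n(e⁻)/2 = 3.089 mol.
m = n·M = 3.089 × 63.55 = 196 g.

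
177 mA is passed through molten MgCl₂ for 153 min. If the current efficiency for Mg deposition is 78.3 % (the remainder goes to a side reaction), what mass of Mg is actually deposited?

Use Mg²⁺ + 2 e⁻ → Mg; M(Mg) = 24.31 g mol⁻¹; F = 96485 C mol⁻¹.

0.160 g

Q = I·t = 0.1770 × 9180.0 = 1625 C.
n(e⁻) = 1625/96485 = 0.01684 mol; theoretically n(Mg) = 0.01684/2 = 0.008420 mol, m_theo = 0.2047 g.
At 78.3 % efficiency, m_actual = 0.783 × 0.2047 = 0.160 g.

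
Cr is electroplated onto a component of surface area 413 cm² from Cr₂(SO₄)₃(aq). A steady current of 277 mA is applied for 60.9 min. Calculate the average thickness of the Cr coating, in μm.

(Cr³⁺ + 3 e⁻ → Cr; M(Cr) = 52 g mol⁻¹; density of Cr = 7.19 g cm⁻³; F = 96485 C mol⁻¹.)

Q = I·t = 0.2770 × 3654.0 = 1012 C; n(e⁻) = 0.01049 mol.
n(Cr) = n(e⁻)/3 = 0.003497 mol, so m = 0.003497 × 52 = 0.1818 g.
Volume = m/ρ = 0.1818 / 7.19 = 0.02529 cm³.
Thickness = V/A = 0.02529 / 413 = 6.12 × 10⁻⁵ cm = 0.612 μm.

0.612 μm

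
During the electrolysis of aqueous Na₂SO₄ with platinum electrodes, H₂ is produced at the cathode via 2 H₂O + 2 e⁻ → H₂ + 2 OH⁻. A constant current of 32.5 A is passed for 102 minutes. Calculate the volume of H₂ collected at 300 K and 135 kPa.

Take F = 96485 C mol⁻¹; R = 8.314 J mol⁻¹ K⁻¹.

Q = I·t = 32.50 A × 6120.0 s = 198900 C.
n(e⁻) = Q/F = 198900 / 96485 = 2.061 mol.
2 electrons are transferred per H₂ molecule, so n(H₂) = 2.061 / 2 = 1.031 mol.
V = nRT/P = (1.031 × 8.314 × 300) / (135 × 10³ Pa) = 0.0190 m³ = 19.0 L.

19.0 L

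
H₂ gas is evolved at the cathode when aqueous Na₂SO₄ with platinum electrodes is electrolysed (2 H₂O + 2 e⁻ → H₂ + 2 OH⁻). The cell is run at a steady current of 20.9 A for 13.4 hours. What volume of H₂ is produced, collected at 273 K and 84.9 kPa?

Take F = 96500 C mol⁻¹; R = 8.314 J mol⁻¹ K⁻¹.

Q = I·t = 20.90 A × 48240 s = 1008000 C.
n(e⁻) = Q/F = 1008000 / 96500 = 10.45 mol.
2 electrons are transferred per H₂ molecule, so n(H₂) = 10.45 / 2 = 5.224 mol.
V = nRT/P = (5.224 × 8.314 × 273) / (84.9 × 10³ Pa) = 0.140 m³ = 140 L.

140 L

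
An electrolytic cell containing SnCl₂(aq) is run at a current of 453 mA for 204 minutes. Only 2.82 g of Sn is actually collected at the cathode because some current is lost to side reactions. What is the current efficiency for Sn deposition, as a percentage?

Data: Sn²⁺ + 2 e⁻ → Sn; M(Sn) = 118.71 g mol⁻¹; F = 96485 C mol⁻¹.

82.7 %

Q = I·t = 0.4530 × 12240 = 5545 C; n(e⁻) = 5545/96485 = 0.05747 mol.
Theoretical n(Sn) = n(e⁻)/2 = 0.02873 mol, i.e. m_theo = 0.02873 × 118.71 = 3.411 g.
Efficiency = m_actual / m_theo = 2.82 / 3.411 = 82.7 %.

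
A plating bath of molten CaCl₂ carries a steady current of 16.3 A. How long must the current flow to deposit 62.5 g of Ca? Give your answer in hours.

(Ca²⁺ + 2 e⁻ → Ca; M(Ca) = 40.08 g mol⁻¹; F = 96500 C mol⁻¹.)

n(Ca) = m/M = 62.5 / 40.08 = 1.559 mol.
Each Ca atom requires 2 electrons, so n(e⁻) = 2 × 1.559 = 3.119 mol.
Q = n(e⁻)·F = 3.119 × 96500 = 301000 C.
t = Q/I = 301000 / 16.30 A = 18460 s = 5.13 h.

5.13 h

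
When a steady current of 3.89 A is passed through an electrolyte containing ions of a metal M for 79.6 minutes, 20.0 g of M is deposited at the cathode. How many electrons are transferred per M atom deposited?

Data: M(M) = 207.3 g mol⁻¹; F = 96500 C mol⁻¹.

Q = I·t = 3.890 A × 4776.0 s = 18580 C, so n(e⁻) = 18580/96500 = 0.1925 mol.
n(M) deposited = 20.0 / 207.3 = 0.09648 mol.
Electrons per atom = n(e⁻)/n(M) = 0.1925 / 0.09648 = 2.00 ≈ 2, so the ion is M²⁺.

2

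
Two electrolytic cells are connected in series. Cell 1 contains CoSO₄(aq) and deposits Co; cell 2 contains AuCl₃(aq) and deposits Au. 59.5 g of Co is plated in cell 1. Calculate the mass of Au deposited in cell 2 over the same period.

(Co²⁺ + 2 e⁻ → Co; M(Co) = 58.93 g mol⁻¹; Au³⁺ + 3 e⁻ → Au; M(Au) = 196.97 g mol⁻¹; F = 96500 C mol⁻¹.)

n(Co) = 59.5 / 58.93 = 1.010 mol.
Since Co²⁺ + 2 e⁻ → Co, n(e⁻) passed = 2 × 1.010 = 2.019 mol.
Cells in series carry the same charge, so the same 2.019 mol of electrons passes through cell 2.
Au³⁺ + 3 e⁻ → Au, so n(Au) = 2.019 / 3 = 0.6731 mol.
m(Au) = 0.6731 × 196.97 = 133 g.

133 g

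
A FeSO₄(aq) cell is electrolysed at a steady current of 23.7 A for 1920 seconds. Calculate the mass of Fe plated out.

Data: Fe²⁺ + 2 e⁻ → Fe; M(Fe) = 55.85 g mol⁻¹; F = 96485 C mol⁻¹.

13.2 g

Q = I·t = 23.70 A × 1920.0 s = 45500 C.
n(e⁻) = Q/F = 45500 / 96485 = 0.4716 mol.
Fe²⁺ + 2 e⁻ → Fe, so n(Fe) = n(e⁻)/2 = 0.2358 mol.
m = n·M = 0.2358 × 55.85 = 13.2 g.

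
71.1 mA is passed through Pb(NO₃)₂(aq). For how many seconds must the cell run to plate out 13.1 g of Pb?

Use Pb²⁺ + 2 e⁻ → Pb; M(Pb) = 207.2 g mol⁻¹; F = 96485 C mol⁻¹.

n(Pb) = m/M = 13.1 / 207.2 = 0.06322 mol.
Each Pb atom requires 2 electrons, so n(e⁻) = 2 × 0.06322 = 0.1264 mol.
Q = n(e⁻)·F = 0.1264 × 96485 = 12200 C.
t = Q/I = 12200 / 0.07110 A = 171600 s.

1.72 × 10⁵ s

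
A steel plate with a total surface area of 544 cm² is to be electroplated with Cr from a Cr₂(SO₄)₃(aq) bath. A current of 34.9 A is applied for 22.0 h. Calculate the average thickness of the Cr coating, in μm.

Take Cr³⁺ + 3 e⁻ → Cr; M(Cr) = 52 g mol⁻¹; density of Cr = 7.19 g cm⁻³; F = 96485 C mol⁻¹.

Q = I·t = 34.90 × 79200 = 2764000 C; n(e⁻) = 28.65 mol.
n(Cr) = n(e⁻)/3 = 9.549 mol, so m = 9.549 × 52 = 496.6 g.
Volume = m/ρ = 496.6 / 7.19 = 69.06 cm³.
Thickness = V/A = 69.06 / 544 = 0.127 cm = 1270 μm.

1270 μm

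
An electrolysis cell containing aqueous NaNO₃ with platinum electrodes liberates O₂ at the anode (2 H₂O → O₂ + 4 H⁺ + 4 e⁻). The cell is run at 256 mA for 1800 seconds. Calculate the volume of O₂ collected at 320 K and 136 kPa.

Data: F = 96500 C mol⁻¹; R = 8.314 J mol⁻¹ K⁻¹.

0.0234 L

Q = I·t = 0.2560 A × 1800.0 s = 460.8 C.
n(e⁻) = Q/F = 460.8 / 96500 = 0.004775 mol.
4 electrons are transferred per O₂ molecule, so n(O₂) = 0.004775 / 4 = 0.001194 mol.
V = nRT/P = (0.001194 × 8.314 × 320) / (136 × 10³ Pa) = 2.34 × 10⁻⁵ m³ = 0.0234 L.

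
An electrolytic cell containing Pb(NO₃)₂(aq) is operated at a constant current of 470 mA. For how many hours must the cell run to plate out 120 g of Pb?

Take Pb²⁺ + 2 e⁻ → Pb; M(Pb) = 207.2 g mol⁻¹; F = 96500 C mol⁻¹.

66.1 h

n(Pb) = m/M = 120 / 207.2 = 0.5792 mol.
Each Pb atom requires 2 electrons, so n(e⁻) = 2 × 0.5792 = 1.158 mol.
Q = n(e⁻)·F = 1.158 × 96500 = 111800 C.
t = Q/I = 111800 / 0.4700 A = 237800 s = 66.1 h.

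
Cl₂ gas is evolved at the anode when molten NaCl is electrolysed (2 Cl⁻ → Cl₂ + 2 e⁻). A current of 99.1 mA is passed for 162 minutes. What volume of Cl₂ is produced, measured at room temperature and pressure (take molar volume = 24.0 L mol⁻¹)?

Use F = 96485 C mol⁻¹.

Q = I·t = 0.09910 A × 9720.0 s = 963.3 C.
n(e⁻) = Q/F = 963.3 / 96485 = 0.009983 mol.
2 electrons are transferred per Cl₂ molecule, so n(Cl₂) = 0.009983 / 2 = 0.004992 mol.
V = n × V_m = 0.004992 × 24.0 = 0.120 L.

0.120 L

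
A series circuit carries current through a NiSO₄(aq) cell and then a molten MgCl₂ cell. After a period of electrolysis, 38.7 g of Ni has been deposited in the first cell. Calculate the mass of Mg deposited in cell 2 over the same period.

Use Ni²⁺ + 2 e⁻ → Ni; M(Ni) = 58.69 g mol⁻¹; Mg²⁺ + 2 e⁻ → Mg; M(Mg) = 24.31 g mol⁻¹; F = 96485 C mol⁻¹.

16.0 g

n(Ni) = 38.7 / 58.69 = 0.6594 mol.
Since Ni²⁺ + 2 e⁻ → Ni, n(e⁻) passed = 2 × 0.6594 = 1.319 mol.
Cells in series carry the same charge, so the same 1.319 mol of electrons passes through cell 2.
Mg²⁺ + 2 e⁻ → Mg, so n(Mg) = 1.319 / 2 = 0.6594 mol.
m(Mg) = 0.6594 × 24.31 = 16.0 g.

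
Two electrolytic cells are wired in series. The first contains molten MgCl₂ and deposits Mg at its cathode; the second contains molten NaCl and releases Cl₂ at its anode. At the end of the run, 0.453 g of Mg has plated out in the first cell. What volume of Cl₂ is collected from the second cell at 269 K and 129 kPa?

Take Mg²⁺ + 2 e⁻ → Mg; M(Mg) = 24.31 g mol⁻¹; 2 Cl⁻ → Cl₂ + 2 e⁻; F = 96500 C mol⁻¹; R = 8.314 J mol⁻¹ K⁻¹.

0.323 L

n(Mg) = 0.453 / 24.31 = 0.01863 mol, so n(e⁻) = 2 × 0.01863 = 0.03727 mol.
The cells are in series, so the same 0.03727 mol of electrons passes through the second cell.
2 Cl⁻ → Cl₂ + 2 e⁻ — 2 mol e⁻ per mol Cl₂, so n(Cl₂) = 0.03727/2 = 0.01863 mol.
V = nRT/P = (0.01863 × 8.314 × 269) / (129 × 10³) = 3.23 × 10⁻⁴ m³ = 0.323 L.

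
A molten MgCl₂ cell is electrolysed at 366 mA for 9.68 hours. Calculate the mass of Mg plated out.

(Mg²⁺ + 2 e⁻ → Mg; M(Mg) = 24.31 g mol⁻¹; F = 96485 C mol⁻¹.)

1.61 g

Q = I·t = 0.3660 A × 34848 s = 12750 C.
n(e⁻) = Q/F = 12750 / 96485 = 0.1322 mol.
Mg²⁺ + 2 e⁻ → Mg, so n(Mg) = n(e⁻)/2 = 0.06610 mol.
m = n·M = 0.06610 × 24.31 = 1.61 g.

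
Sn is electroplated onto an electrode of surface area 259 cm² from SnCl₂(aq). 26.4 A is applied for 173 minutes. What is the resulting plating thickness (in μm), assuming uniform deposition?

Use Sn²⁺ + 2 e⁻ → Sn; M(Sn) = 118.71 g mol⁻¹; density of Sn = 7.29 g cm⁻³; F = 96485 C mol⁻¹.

893 μm

Q = I·t = 26.40 × 10380 = 274000 C; n(e⁻) = 2.840 mol.
n(Sn) = n(e⁻)/2 = 1.420 mol, so m = 1.420 × 118.71 = 168.6 g.
Volume = m/ρ = 168.6 / 7.29 = 23.12 cm³.
Thickness = V/A = 23.12 / 259 = 0.0893 cm = 893 μm.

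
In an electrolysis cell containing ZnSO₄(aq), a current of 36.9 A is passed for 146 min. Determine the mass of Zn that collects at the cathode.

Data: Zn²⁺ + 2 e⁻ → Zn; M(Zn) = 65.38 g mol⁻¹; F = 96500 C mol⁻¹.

Q = I·t = 36.90 A × 8760.0 s = 323200 C.
n(e⁻) = Q/F = 323200 / 96500 = 3.350 mol.
Zn²⁺ + 2 e⁻ → Zn, so n(Zn) = n(e⁻)/2 = 1.675 mol.
m = n·M = 1.675 × 65.38 = 110 g.

110 g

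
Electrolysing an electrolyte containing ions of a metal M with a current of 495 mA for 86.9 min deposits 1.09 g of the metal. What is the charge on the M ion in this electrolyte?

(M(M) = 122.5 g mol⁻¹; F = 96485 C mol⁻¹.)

Q = I·t = 0.4950 A × 5214.0 s = 2581 C, so n(e⁻) = 2581/96485 = 0.02675 mol.
n(M) deposited = 1.09 / 122.5 = 0.008898 mol.
Electrons per atom = n(e⁻)/n(M) = 0.02675 / 0.008898 = 3.01 ≈ 3, so the ion is M³⁺.

+3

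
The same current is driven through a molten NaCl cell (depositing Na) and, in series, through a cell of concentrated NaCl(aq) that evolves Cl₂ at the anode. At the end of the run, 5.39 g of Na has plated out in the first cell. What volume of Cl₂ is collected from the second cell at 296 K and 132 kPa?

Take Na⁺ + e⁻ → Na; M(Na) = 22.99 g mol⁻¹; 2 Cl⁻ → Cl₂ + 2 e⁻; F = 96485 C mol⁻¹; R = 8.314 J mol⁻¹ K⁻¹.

n(Na) = 5.39 / 22.99 = 0.2344 mol, so n(e⁻) = 1 × 0.2344 = 0.2344 mol.
The cells are in series, so the same 0.2344 mol of electrons passes through the second cell.
2 Cl⁻ → Cl₂ + 2 e⁻ — 2 mol e⁻ per mol Cl₂, so n(Cl₂) = 0.2344/2 = 0.1172 mol.
V = nRT/P = (0.1172 × 8.314 × 296) / (132 × 10³) = 0.00219 m³ = 2.19 L.

2.19 L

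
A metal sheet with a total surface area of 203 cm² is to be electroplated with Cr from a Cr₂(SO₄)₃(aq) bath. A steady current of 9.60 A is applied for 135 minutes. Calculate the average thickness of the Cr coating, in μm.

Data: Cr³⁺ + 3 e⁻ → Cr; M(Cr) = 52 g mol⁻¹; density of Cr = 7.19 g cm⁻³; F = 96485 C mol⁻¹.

95.7 μm

Q = I·t = 9.600 × 8100.0 = 77760 C; n(e⁻) = 0.8059 mol.
n(Cr) = n(e⁻)/3 = 0.2686 mol, so m = 0.2686 × 52 = 13.97 g.
Volume = m/ρ = 13.97 / 7.19 = 1.943 cm³.
Thickness = V/A = 1.943 / 203 = 0.00957 cm = 95.7 μm.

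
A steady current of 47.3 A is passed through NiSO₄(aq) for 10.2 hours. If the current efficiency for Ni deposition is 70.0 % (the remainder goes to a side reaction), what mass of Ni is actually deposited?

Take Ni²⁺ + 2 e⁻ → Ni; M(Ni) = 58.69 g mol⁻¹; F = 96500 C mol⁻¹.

370 g

Q = I·t = 47.30 × 36720 = 1737000 C.
n(e⁻) = 1737000/96500 = 18.00 mol; theoretically n(Ni) = 18.00/2 = 8.999 mol, m_theo = 528.2 g.
At 70.0 % efficiency, m_actual = 0.700 × 528.2 = 370 g.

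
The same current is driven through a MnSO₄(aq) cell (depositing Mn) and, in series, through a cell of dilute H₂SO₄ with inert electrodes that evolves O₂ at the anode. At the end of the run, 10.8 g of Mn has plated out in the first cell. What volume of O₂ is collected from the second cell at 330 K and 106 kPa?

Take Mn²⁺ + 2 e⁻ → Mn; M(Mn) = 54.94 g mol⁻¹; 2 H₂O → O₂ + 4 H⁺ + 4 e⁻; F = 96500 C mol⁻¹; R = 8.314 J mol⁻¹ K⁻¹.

n(Mn) = 10.8 / 54.94 = 0.1966 mol, so n(e⁻) = 2 × 0.1966 = 0.3932 mol.
The cells are in series, so the same 0.3932 mol of electrons passes through the second cell.
2 H₂O → O₂ + 4 H⁺ + 4 e⁻ — 4 mol e⁻ per mol O₂, so n(O₂) = 0.3932/4 = 0.09829 mol.
V = nRT/P = (0.09829 × 8.314 × 330) / (106 × 10³) = 0.00254 m³ = 2.54 L.

2.54 L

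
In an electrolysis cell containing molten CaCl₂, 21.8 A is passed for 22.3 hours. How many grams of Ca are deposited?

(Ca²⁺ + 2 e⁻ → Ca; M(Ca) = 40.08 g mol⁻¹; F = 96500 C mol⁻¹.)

363 g

Q = I·t = 21.80 A × 80280 s = 1750000 C.
n(e⁻) = Q/F = 1750000 / 96500 = 18.14 mol.
Ca²⁺ + 2 e⁻ → Ca, so n(Ca) = n(e⁻)/2 = 9.068 mol.
m = n·M = 9.068 × 40.08 = 363 g.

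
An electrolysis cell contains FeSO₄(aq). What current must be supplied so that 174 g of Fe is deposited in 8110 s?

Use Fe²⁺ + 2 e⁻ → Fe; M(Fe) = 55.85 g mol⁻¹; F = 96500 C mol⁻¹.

74.1 A

n(Fe) = 174 / 55.85 = 3.115 mol.
n(e⁻) = 2 × 3.115 = 6.231 mol.
Q = n(e⁻)·F = 6.231 × 96500 = 601300 C.
I = Q/t = 601300 / 8110.0 s = 74.1 A.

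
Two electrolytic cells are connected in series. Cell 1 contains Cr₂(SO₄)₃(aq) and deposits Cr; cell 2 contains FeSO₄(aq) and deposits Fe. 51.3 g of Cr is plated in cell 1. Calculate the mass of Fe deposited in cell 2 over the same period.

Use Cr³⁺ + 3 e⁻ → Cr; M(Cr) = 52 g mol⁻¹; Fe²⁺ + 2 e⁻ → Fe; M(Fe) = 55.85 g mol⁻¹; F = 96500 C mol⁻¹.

n(Cr) = 51.3 / 52 = 0.9865 mol.
Since Cr³⁺ + 3 e⁻ → Cr, n(e⁻) passed = 3 × 0.9865 = 2.960 mol.
Cells in series carry the same charge, so the same 2.960 mol of electrons passes through cell 2.
Fe²⁺ + 2 e⁻ → Fe, so n(Fe) = 2.960 / 2 = 1.480 mol.
m(Fe) = 1.480 × 55.85 = 82.6 g.

82.6 g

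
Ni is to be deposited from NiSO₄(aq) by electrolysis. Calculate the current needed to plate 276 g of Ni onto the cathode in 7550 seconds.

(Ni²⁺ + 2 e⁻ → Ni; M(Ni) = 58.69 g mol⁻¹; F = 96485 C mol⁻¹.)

120 A

n(Ni) = 276 / 58.69 = 4.703 mol.
n(e⁻) = 2 × 4.703 = 9.405 mol.
Q = n(e⁻)·F = 9.405 × 96485 = 907500 C.
I = Q/t = 907500 / 7550.0 s = 120 A.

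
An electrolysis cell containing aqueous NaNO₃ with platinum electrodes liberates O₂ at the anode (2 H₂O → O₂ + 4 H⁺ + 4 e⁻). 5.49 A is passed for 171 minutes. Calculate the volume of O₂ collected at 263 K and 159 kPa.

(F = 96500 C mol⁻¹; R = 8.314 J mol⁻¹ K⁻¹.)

2.01 L

Q = I·t = 5.490 A × 10260 s = 56330 C.
n(e⁻) = Q/F = 56330 / 96500 = 0.5837 mol.
4 electrons are transferred per O₂ molecule, so n(O₂) = 0.5837 / 4 = 0.1459 mol.
V = nRT/P = (0.1459 × 8.314 × 263) / (159 × 10³ Pa) = 0.00201 m³ = 2.01 L.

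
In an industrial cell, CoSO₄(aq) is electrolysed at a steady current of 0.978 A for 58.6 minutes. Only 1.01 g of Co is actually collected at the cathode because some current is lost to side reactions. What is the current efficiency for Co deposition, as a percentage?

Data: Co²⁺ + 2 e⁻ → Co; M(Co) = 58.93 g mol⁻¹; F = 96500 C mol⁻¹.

96.2 %

Q = I·t = 0.9780 × 3516.0 = 3439 C; n(e⁻) = 3439/96500 = 0.03563 mol.
Theoretical n(Co) = n(e⁻)/2 = 0.01782 mol, i.e. m_theo = 0.01782 × 58.93 = 1.050 g.
Efficiency = m_actual / m_theo = 1.01 / 1.050 = 96.2 %.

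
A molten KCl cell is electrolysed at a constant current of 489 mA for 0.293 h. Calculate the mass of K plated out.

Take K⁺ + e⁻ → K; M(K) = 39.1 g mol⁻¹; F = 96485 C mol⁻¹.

Q = I·t = 0.4890 A × 1054.8 s = 515.8 C.
n(e⁻) = Q/F = 515.8 / 96485 = 0.005346 mol.
K⁺ + e⁻ → K, so n(K) = n(e⁻)/1 = 0.005346 mol.
m = n·M = 0.005346 × 39.1 = 0.209 g.

0.209 g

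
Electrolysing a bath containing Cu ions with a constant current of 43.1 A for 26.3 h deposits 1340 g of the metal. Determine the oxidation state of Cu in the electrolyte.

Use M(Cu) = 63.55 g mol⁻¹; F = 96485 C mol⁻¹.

Q = I·t = 43.10 A × 94680 s = 4081000 C, so n(e⁻) = 4081000/96485 = 42.29 mol.
n(Cu) deposited = 1340 / 63.55 = 21.09 mol.
Electrons per atom = n(e⁻)/n(Cu) = 42.29 / 21.09 = 2.01 ≈ 2, so the ion is Cu²⁺.

+2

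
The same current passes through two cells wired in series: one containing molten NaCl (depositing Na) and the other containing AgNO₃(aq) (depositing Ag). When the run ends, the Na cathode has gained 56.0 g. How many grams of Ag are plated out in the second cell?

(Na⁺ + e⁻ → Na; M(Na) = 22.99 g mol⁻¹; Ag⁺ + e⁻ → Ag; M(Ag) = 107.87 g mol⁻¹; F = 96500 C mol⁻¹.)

263 g

n(Na) = 56.0 / 22.99 = 2.436 mol.
Since Na⁺ + e⁻ → Na, n(e⁻) passed = 1 × 2.436 = 2.436 mol.
Cells in series carry the same charge, so the same 2.436 mol of electrons passes through cell 2.
Ag⁺ + e⁻ → Ag, so n(Ag) = 2.436 / 1 = 2.436 mol.
m(Ag) = 2.436 × 107.87 = 263 g.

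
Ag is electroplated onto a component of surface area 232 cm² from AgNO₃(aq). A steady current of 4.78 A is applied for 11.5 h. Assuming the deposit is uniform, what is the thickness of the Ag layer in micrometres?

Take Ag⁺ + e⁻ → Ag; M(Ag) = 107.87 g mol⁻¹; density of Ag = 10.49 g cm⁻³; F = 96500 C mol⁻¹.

909 μm

Q = I·t = 4.780 × 41400 = 197900 C; n(e⁻) = 2.051 mol.
n(Ag) = n(e⁻)/1 = 2.051 mol, so m = 2.051 × 107.87 = 221.2 g.
Volume = m/ρ = 221.2 / 10.49 = 21.09 cm³.
Thickness = V/A = 21.09 / 232 = 0.0909 cm = 909 μm.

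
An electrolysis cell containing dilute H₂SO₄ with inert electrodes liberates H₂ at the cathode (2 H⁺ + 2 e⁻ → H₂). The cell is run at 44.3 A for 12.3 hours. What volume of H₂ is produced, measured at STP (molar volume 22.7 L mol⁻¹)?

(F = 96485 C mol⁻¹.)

231 L

Q = I·t = 44.30 A × 44280 s = 1962000 C.
n(e⁻) = Q/F = 1962000 / 96485 = 20.33 mol.
2 electrons are transferred per H₂ molecule, so n(H₂) = 20.33 / 2 = 10.17 mol.
V = n × V_m = 10.17 × 22.7 = 231 L.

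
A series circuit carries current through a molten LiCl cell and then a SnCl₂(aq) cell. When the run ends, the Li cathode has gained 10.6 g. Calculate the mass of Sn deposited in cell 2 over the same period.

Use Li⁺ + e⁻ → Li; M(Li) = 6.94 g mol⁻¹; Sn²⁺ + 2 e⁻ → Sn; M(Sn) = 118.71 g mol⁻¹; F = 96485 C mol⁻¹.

90.7 g

n(Li) = 10.6 / 6.94 = 1.527 mol.
Since Li⁺ + e⁻ → Li, n(e⁻) passed = 1 × 1.527 = 1.527 mol.
Cells in series carry the same charge, so the same 1.527 mol of electrons passes through cell 2.
Sn²⁺ + 2 e⁻ → Sn, so n(Sn) = 1.527 / 2 = 0.7637 mol.
m(Sn) = 0.7637 × 118.71 = 90.7 g.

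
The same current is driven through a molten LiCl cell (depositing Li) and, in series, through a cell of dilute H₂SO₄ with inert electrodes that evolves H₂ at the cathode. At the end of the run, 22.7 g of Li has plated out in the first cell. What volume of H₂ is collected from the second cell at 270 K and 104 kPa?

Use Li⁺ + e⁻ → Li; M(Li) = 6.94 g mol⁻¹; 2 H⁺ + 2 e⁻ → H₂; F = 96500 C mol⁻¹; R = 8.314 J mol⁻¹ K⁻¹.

n(Li) = 22.7 / 6.94 = 3.271 mol, so n(e⁻) = 1 × 3.271 = 3.271 mol.
The cells are in series, so the same 3.271 mol of electrons passes through the second cell.
2 H⁺ + 2 e⁻ → H₂ — 2 mol e⁻ per mol H₂, so n(H₂) = 3.271/2 = 1.635 mol.
V = nRT/P = (1.635 × 8.314 × 270) / (104 × 10³) = 0.0353 m³ = 35.3 L.

35.3 L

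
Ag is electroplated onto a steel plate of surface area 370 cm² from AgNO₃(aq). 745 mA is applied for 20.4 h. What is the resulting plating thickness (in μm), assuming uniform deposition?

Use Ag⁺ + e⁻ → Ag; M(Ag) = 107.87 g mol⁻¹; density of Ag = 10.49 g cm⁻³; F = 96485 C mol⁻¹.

Q = I·t = 0.7450 × 73440 = 54710 C; n(e⁻) = 0.5671 mol.
n(Ag) = n(e⁻)/1 = 0.5671 mol, so m = 0.5671 × 107.87 = 61.17 g.
Volume = m/ρ = 61.17 / 10.49 = 5.831 cm³.
Thickness = V/A = 5.831 / 370 = 0.0158 cm = 158 μm.

158 μm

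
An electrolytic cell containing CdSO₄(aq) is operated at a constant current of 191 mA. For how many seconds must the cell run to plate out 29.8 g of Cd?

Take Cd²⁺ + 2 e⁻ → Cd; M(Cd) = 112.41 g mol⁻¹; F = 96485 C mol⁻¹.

2.68 × 10⁵ s

n(Cd) = m/M = 29.8 / 112.41 = 0.2651 mol.
Each Cd atom requires 2 electrons, so n(e⁻) = 2 × 0.2651 = 0.5302 mol.
Q = n(e⁻)·F = 0.5302 × 96485 = 51160 C.
t = Q/I = 51160 / 0.1910 A = 267800 s.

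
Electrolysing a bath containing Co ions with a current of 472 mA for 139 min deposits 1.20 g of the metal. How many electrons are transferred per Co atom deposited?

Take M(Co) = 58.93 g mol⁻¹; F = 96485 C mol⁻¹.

2

Q = I·t = 0.4720 A × 8340.0 s = 3936 C, so n(e⁻) = 3936/96485 = 0.04080 mol.
n(Co) deposited = 1.20 / 58.93 = 0.02036 mol.
Electrons per atom = n(e⁻)/n(Co) = 0.04080 / 0.02036 = 2.00 ≈ 2, so the ion is Co²⁺.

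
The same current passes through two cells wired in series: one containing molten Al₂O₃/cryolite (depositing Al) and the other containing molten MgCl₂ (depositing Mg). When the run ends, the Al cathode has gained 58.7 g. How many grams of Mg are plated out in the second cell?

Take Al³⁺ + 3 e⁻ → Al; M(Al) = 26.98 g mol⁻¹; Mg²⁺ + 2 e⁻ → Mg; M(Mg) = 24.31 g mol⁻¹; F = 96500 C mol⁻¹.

n(Al) = 58.7 / 26.98 = 2.176 mol.
Since Al³⁺ + 3 e⁻ → Al, n(e⁻) passed = 3 × 2.176 = 6.527 mol.
Cells in series carry the same charge, so the same 6.527 mol of electrons passes through cell 2.
Mg²⁺ + 2 e⁻ → Mg, so n(Mg) = 6.527 / 2 = 3.264 mol.
m(Mg) = 3.264 × 24.31 = 79.3 g.

79.3 g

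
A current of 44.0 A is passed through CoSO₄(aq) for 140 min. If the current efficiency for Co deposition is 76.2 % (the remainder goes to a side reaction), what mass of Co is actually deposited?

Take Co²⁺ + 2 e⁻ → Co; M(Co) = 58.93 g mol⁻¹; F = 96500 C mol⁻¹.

Q = I·t = 44.00 × 8400.0 = 369600 C.
n(e⁻) = 369600/96500 = 3.830 mol; theoretically n(Co) = 3.830/2 = 1.915 mol, m_theo = 112.9 g.
At 76.2 % efficiency, m_actual = 0.762 × 112.9 = 86.0 g.

86.0 g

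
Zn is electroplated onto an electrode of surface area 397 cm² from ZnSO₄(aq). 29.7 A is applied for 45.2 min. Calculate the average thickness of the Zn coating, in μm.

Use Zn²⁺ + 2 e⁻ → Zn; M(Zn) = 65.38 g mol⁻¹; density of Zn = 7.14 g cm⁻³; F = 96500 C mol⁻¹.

96.3 μm

Q = I·t = 29.70 × 2712.0 = 80550 C; n(e⁻) = 0.8347 mol.
n(Zn) = n(e⁻)/2 = 0.4173 mol, so m = 0.4173 × 65.38 = 27.29 g.
Volume = m/ρ = 27.29 / 7.14 = 3.822 cm³.
Thickness = V/A = 3.822 / 397 = 0.00963 cm = 96.3 μm.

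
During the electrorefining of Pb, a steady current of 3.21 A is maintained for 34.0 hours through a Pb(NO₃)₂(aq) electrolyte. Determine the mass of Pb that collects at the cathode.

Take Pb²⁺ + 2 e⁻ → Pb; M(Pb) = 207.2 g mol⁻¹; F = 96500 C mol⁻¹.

Q = I·t = 3.210 A × 122400 s = 392900 C.
n(e⁻) = Q/F = 392900 / 96500 = 4.072 mol.
Pb²⁺ + 2 e⁻ → Pb, so n(Pb) = n(e⁻)/2 = 2.036 mol.
m = n·M = 2.036 × 207.2 = 422 g.

422 g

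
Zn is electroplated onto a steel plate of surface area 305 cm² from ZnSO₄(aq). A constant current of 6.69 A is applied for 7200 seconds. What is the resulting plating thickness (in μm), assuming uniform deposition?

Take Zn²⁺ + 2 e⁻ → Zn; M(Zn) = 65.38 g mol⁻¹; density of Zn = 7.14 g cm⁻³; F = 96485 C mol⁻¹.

74.9 μm

Q = I·t = 6.690 × 7200.0 = 48170 C; n(e⁻) = 0.4992 mol.
n(Zn) = n(e⁻)/2 = 0.2496 mol, so m = 0.2496 × 65.38 = 16.32 g.
Volume = m/ρ = 16.32 / 7.14 = 2.286 cm³.
Thickness = V/A = 2.286 / 305 = 0.00749 cm = 74.9 μm.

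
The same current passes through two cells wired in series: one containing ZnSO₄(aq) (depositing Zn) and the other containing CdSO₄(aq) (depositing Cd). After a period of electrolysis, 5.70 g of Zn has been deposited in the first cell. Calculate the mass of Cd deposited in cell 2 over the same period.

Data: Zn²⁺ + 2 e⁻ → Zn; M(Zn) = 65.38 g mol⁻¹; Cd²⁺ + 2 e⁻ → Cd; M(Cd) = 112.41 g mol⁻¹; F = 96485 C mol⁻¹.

9.80 g

n(Zn) = 5.70 / 65.38 = 0.08718 mol.
Since Zn²⁺ + 2 e⁻ → Zn, n(e⁻) passed = 2 × 0.08718 = 0.1744 mol.
Cells in series carry the same charge, so the same 0.1744 mol of electrons passes through cell 2.
Cd²⁺ + 2 e⁻ → Cd, so n(Cd) = 0.1744 / 2 = 0.08718 mol.
m(Cd) = 0.08718 × 112.41 = 9.80 g.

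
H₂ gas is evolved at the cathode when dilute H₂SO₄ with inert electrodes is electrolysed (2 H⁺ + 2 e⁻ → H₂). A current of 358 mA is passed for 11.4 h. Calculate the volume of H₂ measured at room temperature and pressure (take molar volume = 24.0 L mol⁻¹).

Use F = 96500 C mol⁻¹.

1.83 L

Q = I·t = 0.3580 A × 41040 s = 14690 C.
n(e⁻) = Q/F = 14690 / 96500 = 0.1523 mol.
2 electrons are transferred per H₂ molecule, so n(H₂) = 0.1523 / 2 = 0.07613 mol.
V = n × V_m = 0.07613 × 24.0 = 1.83 L.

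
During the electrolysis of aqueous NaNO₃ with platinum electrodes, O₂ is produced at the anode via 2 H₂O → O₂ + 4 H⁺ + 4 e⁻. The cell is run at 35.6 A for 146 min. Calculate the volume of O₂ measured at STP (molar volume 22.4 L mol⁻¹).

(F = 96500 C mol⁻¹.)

18.1 L

Q = I·t = 35.60 A × 8760.0 s = 311900 C.
n(e⁻) = Q/F = 311900 / 96500 = 3.232 mol.
4 electrons are transferred per O₂ molecule, so n(O₂) = 3.232 / 4 = 0.8079 mol.
V = n × V_m = 0.8079 × 22.4 = 18.1 L.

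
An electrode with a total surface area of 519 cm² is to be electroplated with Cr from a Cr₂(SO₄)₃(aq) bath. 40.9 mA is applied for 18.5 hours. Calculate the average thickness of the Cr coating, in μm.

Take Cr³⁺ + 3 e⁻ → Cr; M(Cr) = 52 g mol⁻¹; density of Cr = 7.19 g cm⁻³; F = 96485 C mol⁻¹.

1.31 μm

Q = I·t = 0.04090 × 66600 = 2724 C; n(e⁻) = 0.02823 mol.
n(Cr) = n(e⁻)/3 = 0.009411 mol, so m = 0.009411 × 52 = 0.4894 g.
Volume = m/ρ = 0.4894 / 7.19 = 0.06806 cm³.
Thickness = V/A = 0.06806 / 519 = 1.31 × 10⁻⁴ cm = 1.31 μm.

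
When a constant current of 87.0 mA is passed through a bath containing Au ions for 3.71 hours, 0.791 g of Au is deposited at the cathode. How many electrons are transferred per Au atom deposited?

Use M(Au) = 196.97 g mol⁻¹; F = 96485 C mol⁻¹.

3

Q = I·t = 0.08700 A × 13356 s = 1162 C, so n(e⁻) = 1162/96485 = 0.01204 mol.
n(Au) deposited = 0.791 / 196.97 = 0.004016 mol.
Electrons per atom = n(e⁻)/n(Au) = 0.01204 / 0.004016 = 3.00 ≈ 3, so the ion is Au³⁺.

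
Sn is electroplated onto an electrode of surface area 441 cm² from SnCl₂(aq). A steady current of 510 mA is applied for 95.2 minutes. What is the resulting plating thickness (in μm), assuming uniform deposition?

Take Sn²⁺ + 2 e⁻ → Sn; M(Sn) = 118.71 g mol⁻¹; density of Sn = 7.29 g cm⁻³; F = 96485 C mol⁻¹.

Q = I·t = 0.5100 × 5712.0 = 2913 C; n(e⁻) = 0.03019 mol.
n(Sn) = n(e⁻)/2 = 0.01510 mol, so m = 0.01510 × 118.71 = 1.792 g.
Volume = m/ρ = 1.792 / 7.29 = 0.2458 cm³.
Thickness = V/A = 0.2458 / 441 = 5.57 × 10⁻⁴ cm = 5.57 μm.

5.57 μm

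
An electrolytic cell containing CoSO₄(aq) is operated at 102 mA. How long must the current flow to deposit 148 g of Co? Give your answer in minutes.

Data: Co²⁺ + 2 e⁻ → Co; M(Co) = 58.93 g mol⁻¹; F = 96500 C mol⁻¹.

79200 min

n(Co) = m/M = 148 / 58.93 = 2.511 mol.
Each Co atom requires 2 electrons, so n(e⁻) = 2 × 2.511 = 5.023 mol.
Q = n(e⁻)·F = 5.023 × 96500 = 484700 C.
t = Q/I = 484700 / 0.1020 A = 4752000 s = 79200 min.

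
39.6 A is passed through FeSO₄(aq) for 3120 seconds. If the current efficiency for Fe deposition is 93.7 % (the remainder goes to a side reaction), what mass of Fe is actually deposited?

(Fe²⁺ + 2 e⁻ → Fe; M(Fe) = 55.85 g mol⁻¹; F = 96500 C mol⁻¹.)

33.5 g

Q = I·t = 39.60 × 3120.0 = 123600 C.
n(e⁻) = 123600/96500 = 1.280 mol; theoretically n(Fe) = 1.280/2 = 0.6402 mol, m_theo = 35.75 g.
At 93.7 % efficiency, m_actual = 0.937 × 35.75 = 33.5 g.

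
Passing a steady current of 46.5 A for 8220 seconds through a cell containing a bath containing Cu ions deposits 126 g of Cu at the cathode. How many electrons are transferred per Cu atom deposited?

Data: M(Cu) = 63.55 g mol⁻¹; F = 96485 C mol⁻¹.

Q = I·t = 46.50 A × 8220.0 s = 382200 C, so n(e⁻) = 382200/96485 = 3.962 mol.
n(Cu) deposited = 126 / 63.55 = 1.983 mol.
Electrons per atom = n(e⁻)/n(Cu) = 3.962 / 1.983 = 2.00 ≈ 2, so the ion is Cu²⁺.

2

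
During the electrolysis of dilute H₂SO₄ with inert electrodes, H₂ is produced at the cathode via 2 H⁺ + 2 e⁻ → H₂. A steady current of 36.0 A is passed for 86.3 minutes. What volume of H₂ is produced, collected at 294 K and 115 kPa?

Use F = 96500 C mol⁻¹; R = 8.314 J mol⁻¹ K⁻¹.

20.5 L

Q = I·t = 36.00 A × 5178.0 s = 186400 C.
n(e⁻) = Q/F = 186400 / 96500 = 1.932 mol.
2 electrons are transferred per H₂ molecule, so n(H₂) = 1.932 / 2 = 0.9658 mol.
V = nRT/P = (0.9658 × 8.314 × 294) / (115 × 10³ Pa) = 0.0205 m³ = 20.5 L.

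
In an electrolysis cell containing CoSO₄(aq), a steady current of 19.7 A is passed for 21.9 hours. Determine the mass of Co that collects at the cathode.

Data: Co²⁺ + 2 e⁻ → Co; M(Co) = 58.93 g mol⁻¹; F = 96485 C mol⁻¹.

474 g

Q = I·t = 19.70 A × 78840 s = 1553000 C.
n(e⁻) = Q/F = 1553000 / 96485 = 16.10 mol.
Co²⁺ + 2 e⁻ → Co, so n(Co) = n(e⁻)/2 = 8.049 mol.
m = n·M = 8.049 × 58.93 = 474 g.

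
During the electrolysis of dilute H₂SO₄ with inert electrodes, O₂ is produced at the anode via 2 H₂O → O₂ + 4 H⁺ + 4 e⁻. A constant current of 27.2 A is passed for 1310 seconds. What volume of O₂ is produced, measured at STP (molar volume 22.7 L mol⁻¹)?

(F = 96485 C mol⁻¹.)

2.10 L

Q = I·t = 27.20 A × 1310.0 s = 35630 C.
n(e⁻) = Q/F = 35630 / 96485 = 0.3693 mol.
4 electrons are transferred per O₂ molecule, so n(O₂) = 0.3693 / 4 = 0.09233 mol.
V = n × V_m = 0.09233 × 22.7 = 2.10 L.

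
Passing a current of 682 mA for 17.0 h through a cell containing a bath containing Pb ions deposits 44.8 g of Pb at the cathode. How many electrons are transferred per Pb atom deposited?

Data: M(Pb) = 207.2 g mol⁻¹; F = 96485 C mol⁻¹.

2

Q = I·t = 0.6820 A × 61200 s = 41740 C, so n(e⁻) = 41740/96485 = 0.4326 mol.
n(Pb) deposited = 44.8 / 207.2 = 0.2162 mol.
Electrons per atom = n(e⁻)/n(Pb) = 0.4326 / 0.2162 = 2.00 ≈ 2, so the ion is Pb²⁺.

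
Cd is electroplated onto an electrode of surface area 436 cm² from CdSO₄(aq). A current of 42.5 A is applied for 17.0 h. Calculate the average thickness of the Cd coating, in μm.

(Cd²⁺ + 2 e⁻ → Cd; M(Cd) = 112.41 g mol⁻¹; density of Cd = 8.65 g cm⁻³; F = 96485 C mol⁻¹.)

4020 μm

Q = I·t = 42.50 × 61200 = 2601000 C; n(e⁻) = 26.96 mol.
n(Cd) = n(e⁻)/2 = 13.48 mol, so m = 13.48 × 112.41 = 1515 g.
Volume = m/ρ = 1515 / 8.65 = 175.2 cm³.
Thickness = V/A = 175.2 / 436 = 0.402 cm = 4020 μm.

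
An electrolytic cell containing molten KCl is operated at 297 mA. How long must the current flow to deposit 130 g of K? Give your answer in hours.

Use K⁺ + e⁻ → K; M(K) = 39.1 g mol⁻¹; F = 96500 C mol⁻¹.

300 h

n(K) = m/M = 130 / 39.1 = 3.325 mol.
Each K atom requires 1 electron, so n(e⁻) = 1 × 3.325 = 3.325 mol.
Q = n(e⁻)·F = 3.325 × 96500 = 320800 C.
t = Q/I = 320800 / 0.2970 A = 1080000 s = 300 h.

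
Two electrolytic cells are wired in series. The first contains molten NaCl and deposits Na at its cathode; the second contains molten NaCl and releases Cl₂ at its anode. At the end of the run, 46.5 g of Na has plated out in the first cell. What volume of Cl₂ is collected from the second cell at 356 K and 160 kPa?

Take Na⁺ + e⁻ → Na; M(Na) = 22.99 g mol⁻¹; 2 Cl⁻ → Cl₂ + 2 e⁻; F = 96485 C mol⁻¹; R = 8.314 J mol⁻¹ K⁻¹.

n(Na) = 46.5 / 22.99 = 2.023 mol, so n(e⁻) = 1 × 2.023 = 2.023 mol.
The cells are in series, so the same 2.023 mol of electrons passes through the second cell.
2 Cl⁻ → Cl₂ + 2 e⁻ — 2 mol e⁻ per mol Cl₂, so n(Cl₂) = 2.023/2 = 1.011 mol.
V = nRT/P = (1.011 × 8.314 × 356) / (160 × 10³) = 0.0187 m³ = 18.7 L.

18.7 L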